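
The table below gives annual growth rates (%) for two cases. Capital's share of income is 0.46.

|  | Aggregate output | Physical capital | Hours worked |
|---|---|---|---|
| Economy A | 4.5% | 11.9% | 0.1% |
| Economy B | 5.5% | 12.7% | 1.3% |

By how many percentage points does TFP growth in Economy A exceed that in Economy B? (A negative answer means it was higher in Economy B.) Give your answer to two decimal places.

Labor's share = 1 − 0.46 = 0.54.
Economy A: TFP = 4.5 − 5.474 − 0.054 = -1.028%.
Economy B: TFP = 5.5 − 5.842 − 0.702 = -1.044%.
Difference = -1.028 − (-1.044) = 0.016 pp.

0.02 percentage points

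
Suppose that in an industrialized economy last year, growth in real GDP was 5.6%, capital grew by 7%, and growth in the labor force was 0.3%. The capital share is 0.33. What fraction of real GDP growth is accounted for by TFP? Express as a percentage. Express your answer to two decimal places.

55.16%

Labor's share = 1 − 0.33 = 0.67.
Capital: 0.33 × 7 = 2.31 pp.
The labor force: 0.67 × 0.3 = 0.201 pp.
TFP growth = 5.6 − 2.511 = 3.089%.
TFP share of growth = 3.089 / 5.6 × 100 = 55.1607%.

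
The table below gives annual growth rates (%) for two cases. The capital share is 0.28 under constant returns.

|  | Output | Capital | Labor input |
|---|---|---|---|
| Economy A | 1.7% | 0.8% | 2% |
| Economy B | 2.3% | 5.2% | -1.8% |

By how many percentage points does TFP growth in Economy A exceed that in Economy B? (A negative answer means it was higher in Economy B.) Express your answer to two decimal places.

-2.10 percentage points

Labor's share = 1 − 0.28 = 0.72.
Economy A: TFP = 1.7 − 0.224 − 1.44 = 0.036%.
Economy B: TFP = 2.3 − 1.456 + 1.296 = 2.14%.
Difference = 0.036 − (2.14) = -2.104 pp.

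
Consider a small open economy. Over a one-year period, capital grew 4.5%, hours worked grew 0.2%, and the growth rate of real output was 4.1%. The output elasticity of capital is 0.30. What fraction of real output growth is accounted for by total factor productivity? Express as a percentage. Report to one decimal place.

63.7%

Labor's share = 1 − 0.3 = 0.7.
Capital: 0.3 × 4.5 = 1.35 pp.
Hours worked: 0.7 × 0.2 = 0.14 pp.
TFP growth = 4.1 − 1.49 = 2.61%.
TFP share of growth = 2.61 / 4.1 × 100 = 63.659%.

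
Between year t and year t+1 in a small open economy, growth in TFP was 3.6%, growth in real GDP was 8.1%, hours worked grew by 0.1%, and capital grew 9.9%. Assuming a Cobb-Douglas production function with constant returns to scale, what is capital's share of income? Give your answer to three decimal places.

gY = gA + α·gK + (1−α)·gL, so gY − gA − gL = α(gK − gL).
8.1 − 3.6 − 0.1 = α × (9.9 − 0.1).
4.4 = 9.8 α, so α = 0.44898.

0.449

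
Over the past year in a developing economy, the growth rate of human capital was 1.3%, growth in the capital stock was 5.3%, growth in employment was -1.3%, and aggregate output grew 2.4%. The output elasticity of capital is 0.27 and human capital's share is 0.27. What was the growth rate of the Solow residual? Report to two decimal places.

The Solow residual grew 1.22%.

Labor's share = 1 − 0.27 − 0.27 = 0.46.
The capital stock: 0.27 × 5.3 = 1.431 pp.
Human capital: 0.27 × 1.3 = 0.351 pp.
Employment: 0.46 × (-1.3) = -0.598 pp.
TFP growth = 2.4 − 1.184 = 1.216%.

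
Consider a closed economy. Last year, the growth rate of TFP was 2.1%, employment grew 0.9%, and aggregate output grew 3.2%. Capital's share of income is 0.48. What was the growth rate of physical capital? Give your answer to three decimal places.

Labor's share = 1 − 0.48 = 0.52.
gY = gA + 0.52×0.9 + 0.48×g.
0.48×g = 3.2 − 2.1 − 0.468 = 0.632.
g = 0.632 / 0.48 = 1.31667%.

1.317%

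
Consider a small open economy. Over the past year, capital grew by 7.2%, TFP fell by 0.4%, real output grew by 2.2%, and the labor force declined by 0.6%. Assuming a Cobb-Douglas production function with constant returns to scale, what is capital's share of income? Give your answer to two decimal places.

gY = gA + α·gK + (1−α)·gL, so gY − gA − gL = α(gK − gL).
2.2 + 0.4 + 0.6 = α × (7.2 − (-0.6)).
3.2 = 7.8 α, so α = 0.4103.

0.41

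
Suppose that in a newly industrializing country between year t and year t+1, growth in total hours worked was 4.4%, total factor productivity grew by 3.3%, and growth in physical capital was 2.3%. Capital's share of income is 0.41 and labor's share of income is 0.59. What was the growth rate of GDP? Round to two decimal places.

GDP grew 6.84%.

Labor's share = 1 − 0.41 = 0.59.
Physical capital: 0.41 × 2.3 = 0.943 pp.
Total hours worked: 0.59 × 4.4 = 2.596 pp.
Output growth = 3.3 + 3.539 = 6.839%.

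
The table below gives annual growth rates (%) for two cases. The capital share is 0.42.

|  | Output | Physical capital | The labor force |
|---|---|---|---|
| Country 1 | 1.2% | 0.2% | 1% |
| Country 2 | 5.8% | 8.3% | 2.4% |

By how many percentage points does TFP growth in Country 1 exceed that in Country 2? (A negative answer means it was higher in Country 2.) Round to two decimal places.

Labor's share = 1 − 0.42 = 0.58.
Country 1: TFP = 1.2 − 0.084 − 0.58 = 0.536%.
Country 2: TFP = 5.8 − 3.486 − 1.392 = 0.922%.
Difference = 0.536 − (0.922) = -0.386 pp.

-0.39 percentage points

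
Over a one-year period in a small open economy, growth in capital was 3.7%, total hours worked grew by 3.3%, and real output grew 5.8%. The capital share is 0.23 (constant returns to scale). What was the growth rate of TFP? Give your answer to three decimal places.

Labor's share = 1 − 0.23 = 0.77.
Capital: 0.23 × 3.7 = 0.851 pp.
Total hours worked: 0.77 × 3.3 = 2.541 pp.
TFP growth = 5.8 − 3.392 = 2.408%.

TFP grew 2.408%.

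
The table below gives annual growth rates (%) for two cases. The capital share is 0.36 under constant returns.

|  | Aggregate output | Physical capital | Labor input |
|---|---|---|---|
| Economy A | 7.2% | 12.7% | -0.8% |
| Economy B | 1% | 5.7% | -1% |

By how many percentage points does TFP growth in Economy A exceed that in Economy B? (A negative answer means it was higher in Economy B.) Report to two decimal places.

Labor's share = 1 − 0.36 = 0.64.
Economy A: TFP = 7.2 − 4.572 + 0.512 = 3.14%.
Economy B: TFP = 1 − 2.052 + 0.64 = -0.412%.
Difference = 3.14 − (-0.412) = 3.552 pp.

3.55 percentage points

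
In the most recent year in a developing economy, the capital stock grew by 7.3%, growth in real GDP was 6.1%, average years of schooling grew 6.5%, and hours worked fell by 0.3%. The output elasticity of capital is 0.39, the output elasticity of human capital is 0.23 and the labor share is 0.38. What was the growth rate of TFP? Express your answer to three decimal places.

1.872%

Labor's share = 1 − 0.39 − 0.23 = 0.38.
The capital stock: 0.39 × 7.3 = 2.847 pp.
Average years of schooling: 0.23 × 6.5 = 1.495 pp.
Hours worked: 0.38 × (-0.3) = -0.114 pp.
TFP growth = 6.1 − 4.228 = 1.872%.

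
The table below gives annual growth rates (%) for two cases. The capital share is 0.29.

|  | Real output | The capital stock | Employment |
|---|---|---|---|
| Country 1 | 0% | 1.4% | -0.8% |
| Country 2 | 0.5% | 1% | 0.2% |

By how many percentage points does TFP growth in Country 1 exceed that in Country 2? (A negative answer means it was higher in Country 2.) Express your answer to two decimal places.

0.09 percentage points

Labor's share = 1 − 0.29 = 0.71.
Country 1: TFP = 0 − 0.406 + 0.568 = 0.162%.
Country 2: TFP = 0.5 − 0.29 − 0.142 = 0.068%.
Difference = 0.162 − (0.068) = 0.094 pp.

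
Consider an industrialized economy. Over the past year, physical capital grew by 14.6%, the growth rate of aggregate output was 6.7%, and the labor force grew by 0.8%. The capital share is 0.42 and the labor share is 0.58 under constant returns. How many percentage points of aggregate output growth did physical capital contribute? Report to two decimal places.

Contribution = share × growth = 0.42 × 14.6 = 6.132 pp.

6.13 percentage points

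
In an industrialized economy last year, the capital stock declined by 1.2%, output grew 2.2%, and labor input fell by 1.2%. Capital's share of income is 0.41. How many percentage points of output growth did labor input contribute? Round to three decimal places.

-0.708 pp

Labor's share = 1 − 0.41 = 0.59.
Contribution = share × growth = 0.59 × (-1.2) = -0.708 pp.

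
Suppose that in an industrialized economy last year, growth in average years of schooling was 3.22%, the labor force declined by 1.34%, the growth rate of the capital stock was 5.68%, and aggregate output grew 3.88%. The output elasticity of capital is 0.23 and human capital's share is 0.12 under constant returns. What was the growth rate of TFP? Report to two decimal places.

TFP growth was 3.06%.

Labor's share = 1 − 0.23 − 0.12 = 0.65.
The capital stock: 0.23 × 5.68 = 1.3064 pp.
Average years of schooling: 0.12 × 3.22 = 0.3864 pp.
The labor force: 0.65 × (-1.34) = -0.871 pp.
TFP growth = 3.88 − 0.8218 = 3.0582%.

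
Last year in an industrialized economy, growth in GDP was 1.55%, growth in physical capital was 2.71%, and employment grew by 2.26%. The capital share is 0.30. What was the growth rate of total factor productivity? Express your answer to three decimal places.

-0.845%

Labor's share = 1 − 0.3 = 0.7.
Physical capital: 0.3 × 2.71 = 0.813 pp.
Employment: 0.7 × 2.26 = 1.582 pp.
TFP growth = 1.55 − 2.395 = -0.845%.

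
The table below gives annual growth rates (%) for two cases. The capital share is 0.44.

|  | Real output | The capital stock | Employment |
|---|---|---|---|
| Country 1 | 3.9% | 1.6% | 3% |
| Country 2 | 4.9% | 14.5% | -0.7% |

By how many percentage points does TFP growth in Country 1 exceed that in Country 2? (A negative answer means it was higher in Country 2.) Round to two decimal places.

2.60 percentage points

Labor's share = 1 − 0.44 = 0.56.
Country 1: TFP = 3.9 − 0.704 − 1.68 = 1.516%.
Country 2: TFP = 4.9 − 6.38 + 0.392 = -1.088%.
Difference = 1.516 − (-1.088) = 2.604 pp.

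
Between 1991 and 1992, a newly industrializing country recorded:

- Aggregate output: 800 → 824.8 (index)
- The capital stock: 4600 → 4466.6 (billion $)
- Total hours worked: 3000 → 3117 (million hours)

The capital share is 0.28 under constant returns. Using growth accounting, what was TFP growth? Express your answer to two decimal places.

TFP growth was 1.10%.

Aggregate output growth = (824.8 − 800) / 800 = 3.1%.
The capital stock growth = (4466.6 − 4600) / 4600 = -2.9%.
Total hours worked growth = (3117 − 3000) / 3000 = 3.9%.
Labor's share = 1 − 0.28 = 0.72.
The capital stock: 0.28 × (-2.9) = -0.812 pp.
Total hours worked: 0.72 × 3.9 = 2.808 pp.
TFP growth = 3.1 − 1.996 = 1.104%.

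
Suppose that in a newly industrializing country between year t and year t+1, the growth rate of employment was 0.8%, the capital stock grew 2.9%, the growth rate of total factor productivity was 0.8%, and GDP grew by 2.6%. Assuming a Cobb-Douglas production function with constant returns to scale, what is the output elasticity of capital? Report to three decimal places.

α = 0.476

gY = gA + α·gK + (1−α)·gL, so gY − gA − gL = α(gK − gL).
2.6 − 0.8 − 0.8 = α × (2.9 − 0.8).
1 = 2.1 α, so α = 0.47619.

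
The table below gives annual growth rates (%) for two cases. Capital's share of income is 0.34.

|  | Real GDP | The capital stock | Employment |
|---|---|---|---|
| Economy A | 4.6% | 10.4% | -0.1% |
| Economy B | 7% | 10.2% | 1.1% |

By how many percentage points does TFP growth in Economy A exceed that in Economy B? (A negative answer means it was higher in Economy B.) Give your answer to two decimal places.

-1.68 percentage points

Labor's share = 1 − 0.34 = 0.66.
Economy A: TFP = 4.6 − 3.536 + 0.066 = 1.13%.
Economy B: TFP = 7 − 3.468 − 0.726 = 2.806%.
Difference = 1.13 − (2.806) = -1.676 pp.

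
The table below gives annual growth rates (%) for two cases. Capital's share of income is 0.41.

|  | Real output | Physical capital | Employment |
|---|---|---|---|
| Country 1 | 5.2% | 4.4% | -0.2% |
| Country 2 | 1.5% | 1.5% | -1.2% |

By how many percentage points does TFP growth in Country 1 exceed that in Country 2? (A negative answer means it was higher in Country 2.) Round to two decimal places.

1.92 percentage points

Labor's share = 1 − 0.41 = 0.59.
Country 1: TFP = 5.2 − 1.804 + 0.118 = 3.514%.
Country 2: TFP = 1.5 − 0.615 + 0.708 = 1.593%.
Difference = 3.514 − (1.593) = 1.921 pp.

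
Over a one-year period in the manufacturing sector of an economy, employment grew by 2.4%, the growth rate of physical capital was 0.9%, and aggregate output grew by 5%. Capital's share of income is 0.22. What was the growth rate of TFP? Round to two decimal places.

Labor's share = 1 − 0.22 = 0.78.
Physical capital: 0.22 × 0.9 = 0.198 pp.
Employment: 0.78 × 2.4 = 1.872 pp.
TFP growth = 5 − 2.07 = 2.93%.

2.93%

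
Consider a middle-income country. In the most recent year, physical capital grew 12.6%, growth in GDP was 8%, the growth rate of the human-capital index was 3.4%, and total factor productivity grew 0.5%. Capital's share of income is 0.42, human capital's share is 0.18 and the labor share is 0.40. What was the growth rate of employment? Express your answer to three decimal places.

Labor's share = 1 − 0.42 − 0.18 = 0.4.
gY = gA + 0.42×12.6 + 0.18×3.4 + 0.4×g.
0.4×g = 8 − 0.5 − 5.904 = 1.596.
g = 1.596 / 0.4 = 3.99%.

3.990%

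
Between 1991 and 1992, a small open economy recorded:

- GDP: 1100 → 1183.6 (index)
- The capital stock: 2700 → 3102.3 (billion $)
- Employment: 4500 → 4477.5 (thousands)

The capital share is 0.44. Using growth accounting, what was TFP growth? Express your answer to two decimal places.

GDP growth = (1183.6 − 1100) / 1100 = 7.6%.
The capital stock growth = (3102.3 − 2700) / 2700 = 14.9%.
Employment growth = (4477.5 − 4500) / 4500 = -0.5%.
Labor's share = 1 − 0.44 = 0.56.
The capital stock: 0.44 × 14.9 = 6.556 pp.
Employment: 0.56 × (-0.5) = -0.28 pp.
TFP growth = 7.6 − 6.276 = 1.324%.

1.32%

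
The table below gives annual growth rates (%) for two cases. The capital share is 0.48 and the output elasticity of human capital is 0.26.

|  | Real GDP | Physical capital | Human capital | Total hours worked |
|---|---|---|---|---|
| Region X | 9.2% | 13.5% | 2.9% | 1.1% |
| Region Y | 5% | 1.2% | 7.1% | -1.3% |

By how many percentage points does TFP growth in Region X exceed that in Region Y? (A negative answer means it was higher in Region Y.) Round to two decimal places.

-1.24 percentage points

Labor's share = 1 − 0.48 − 0.26 = 0.26.
Region X: TFP = 9.2 − 6.48 − 0.754 − 0.286 = 1.68%.
Region Y: TFP = 5 − 0.576 − 1.846 + 0.338 = 2.916%.
Difference = 1.68 − (2.916) = -1.236 pp.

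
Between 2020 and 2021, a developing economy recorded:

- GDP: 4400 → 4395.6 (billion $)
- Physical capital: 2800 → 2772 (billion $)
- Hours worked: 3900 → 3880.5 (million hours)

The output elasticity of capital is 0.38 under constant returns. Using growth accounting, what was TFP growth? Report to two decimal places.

GDP growth = (4395.6 − 4400) / 4400 = -0.1%.
Physical capital growth = (2772 − 2800) / 2800 = -1%.
Hours worked growth = (3880.5 − 3900) / 3900 = -0.5%.
Labor's share = 1 − 0.38 = 0.62.
Physical capital: 0.38 × (-1) = -0.38 pp.
Hours worked: 0.62 × (-0.5) = -0.31 pp.
TFP growth = -0.1 + 0.69 = 0.59%.

0.59%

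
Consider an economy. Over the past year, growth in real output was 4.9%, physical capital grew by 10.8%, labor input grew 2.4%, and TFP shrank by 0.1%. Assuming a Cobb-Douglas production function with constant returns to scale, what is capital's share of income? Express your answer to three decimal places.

gY = gA + α·gK + (1−α)·gL, so gY − gA − gL = α(gK − gL).
4.9 + 0.1 − 2.4 = α × (10.8 − 2.4).
2.6 = 8.4 α, so α = 0.30952.

α = 0.310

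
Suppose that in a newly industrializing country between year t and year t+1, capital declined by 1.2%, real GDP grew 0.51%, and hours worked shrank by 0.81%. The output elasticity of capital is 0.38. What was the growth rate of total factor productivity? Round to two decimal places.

Labor's share = 1 − 0.38 = 0.62.
Capital: 0.38 × (-1.2) = -0.456 pp.
Hours worked: 0.62 × (-0.81) = -0.5022 pp.
TFP growth = 0.51 + 0.9582 = 1.4682%.

Total factor productivity grew 1.47%.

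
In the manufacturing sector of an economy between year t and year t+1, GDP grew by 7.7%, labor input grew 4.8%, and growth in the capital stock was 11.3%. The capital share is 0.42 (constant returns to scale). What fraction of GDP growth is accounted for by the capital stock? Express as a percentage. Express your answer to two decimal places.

The capital stock contributed 0.42 × 11.3 = 4.746 pp.
Share of growth = 4.746 / 7.7 × 100 = 61.6364%.

61.64%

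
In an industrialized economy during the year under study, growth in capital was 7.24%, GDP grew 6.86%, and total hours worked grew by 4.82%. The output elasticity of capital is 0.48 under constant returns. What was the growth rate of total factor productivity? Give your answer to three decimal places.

Labor's share = 1 − 0.48 = 0.52.
Capital: 0.48 × 7.24 = 3.4752 pp.
Total hours worked: 0.52 × 4.82 = 2.5064 pp.
TFP growth = 6.86 − 5.9816 = 0.8784%.

0.878%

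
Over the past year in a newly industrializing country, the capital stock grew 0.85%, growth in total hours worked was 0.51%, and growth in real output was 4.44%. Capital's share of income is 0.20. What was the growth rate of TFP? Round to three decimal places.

Labor's share = 1 − 0.2 = 0.8.
The capital stock: 0.2 × 0.85 = 0.17 pp.
Total hours worked: 0.8 × 0.51 = 0.408 pp.
TFP growth = 4.44 − 0.578 = 3.862%.

3.862%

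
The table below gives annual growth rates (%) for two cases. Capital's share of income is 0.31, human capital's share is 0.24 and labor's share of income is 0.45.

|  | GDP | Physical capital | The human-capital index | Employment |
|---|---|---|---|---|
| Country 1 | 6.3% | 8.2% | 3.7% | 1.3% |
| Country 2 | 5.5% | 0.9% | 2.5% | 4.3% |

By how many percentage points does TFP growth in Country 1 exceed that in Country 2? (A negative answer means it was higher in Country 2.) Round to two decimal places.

Labor's share = 1 − 0.31 − 0.24 = 0.45.
Country 1: TFP = 6.3 − 2.542 − 0.888 − 0.585 = 2.285%.
Country 2: TFP = 5.5 − 0.279 − 0.6 − 1.935 = 2.686%.
Difference = 2.285 − (2.686) = -0.401 pp.

-0.40 percentage points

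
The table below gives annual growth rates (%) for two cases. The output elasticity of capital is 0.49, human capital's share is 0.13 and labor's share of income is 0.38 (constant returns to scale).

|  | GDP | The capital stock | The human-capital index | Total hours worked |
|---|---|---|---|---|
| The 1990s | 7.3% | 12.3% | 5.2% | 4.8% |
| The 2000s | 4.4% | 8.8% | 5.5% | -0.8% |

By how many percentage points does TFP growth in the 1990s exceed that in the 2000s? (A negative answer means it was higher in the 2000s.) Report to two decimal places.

Labor's share = 1 − 0.49 − 0.13 = 0.38.
The 1990s: TFP = 7.3 − 6.027 − 0.676 − 1.824 = -1.227%.
The 2000s: TFP = 4.4 − 4.312 − 0.715 + 0.304 = -0.323%.
Difference = -1.227 − (-0.323) = -0.904 pp.

-0.90 percentage points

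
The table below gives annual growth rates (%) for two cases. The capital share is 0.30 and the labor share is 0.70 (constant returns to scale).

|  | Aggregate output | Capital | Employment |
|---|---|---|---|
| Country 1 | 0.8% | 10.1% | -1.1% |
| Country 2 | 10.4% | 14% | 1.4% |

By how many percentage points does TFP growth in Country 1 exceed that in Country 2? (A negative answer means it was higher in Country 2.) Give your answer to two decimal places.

Labor's share = 1 − 0.3 = 0.7.
Country 1: TFP = 0.8 − 3.03 + 0.77 = -1.46%.
Country 2: TFP = 10.4 − 4.2 − 0.98 = 5.22%.
Difference = -1.46 − (5.22) = -6.68 pp.

-6.68 percentage points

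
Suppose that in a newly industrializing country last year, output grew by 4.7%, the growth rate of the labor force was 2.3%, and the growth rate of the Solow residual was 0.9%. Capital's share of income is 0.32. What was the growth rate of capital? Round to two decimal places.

Capital grew 6.99%.

Labor's share = 1 − 0.32 = 0.68.
gY = gA + 0.68×2.3 + 0.32×g.
0.32×g = 4.7 − 0.9 − 1.564 = 2.236.
g = 2.236 / 0.32 = 6.9875%.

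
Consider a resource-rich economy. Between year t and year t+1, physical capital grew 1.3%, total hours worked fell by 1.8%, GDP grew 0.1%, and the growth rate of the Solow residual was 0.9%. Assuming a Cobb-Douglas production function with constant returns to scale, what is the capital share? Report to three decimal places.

gY = gA + α·gK + (1−α)·gL, so gY − gA − gL = α(gK − gL).
0.1 − 0.9 + 1.8 = α × (1.3 − (-1.8)).
1 = 3.1 α, so α = 0.32258.

The capital share is 0.323.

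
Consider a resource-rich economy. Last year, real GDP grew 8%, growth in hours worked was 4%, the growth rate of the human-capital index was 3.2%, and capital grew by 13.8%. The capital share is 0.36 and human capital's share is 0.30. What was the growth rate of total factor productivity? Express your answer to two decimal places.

Labor's share = 1 − 0.36 − 0.3 = 0.34.
Capital: 0.36 × 13.8 = 4.968 pp.
The human-capital index: 0.3 × 3.2 = 0.96 pp.
Hours worked: 0.34 × 4 = 1.36 pp.
TFP growth = 8 − 7.288 = 0.712%.

0.71%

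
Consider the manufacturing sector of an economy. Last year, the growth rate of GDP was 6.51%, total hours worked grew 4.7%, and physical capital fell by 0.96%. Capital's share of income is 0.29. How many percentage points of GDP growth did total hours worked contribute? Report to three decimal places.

Labor's share = 1 − 0.29 = 0.71.
Contribution = share × growth = 0.71 × 4.7 = 3.337 pp.

3.337 percentage points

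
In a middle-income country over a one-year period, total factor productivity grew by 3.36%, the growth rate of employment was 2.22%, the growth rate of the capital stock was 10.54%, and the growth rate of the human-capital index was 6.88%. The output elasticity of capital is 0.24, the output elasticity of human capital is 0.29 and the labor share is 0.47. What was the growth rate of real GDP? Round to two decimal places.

8.93%

Labor's share = 1 − 0.24 − 0.29 = 0.47.
The capital stock: 0.24 × 10.54 = 2.5296 pp.
The human-capital index: 0.29 × 6.88 = 1.9952 pp.
Employment: 0.47 × 2.22 = 1.0434 pp.
Output growth = 3.36 + 5.5682 = 8.9282%.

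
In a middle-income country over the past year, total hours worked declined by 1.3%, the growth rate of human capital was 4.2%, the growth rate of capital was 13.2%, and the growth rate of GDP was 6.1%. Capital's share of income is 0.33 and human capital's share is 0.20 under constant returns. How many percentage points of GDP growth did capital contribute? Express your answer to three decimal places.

Contribution = share × growth = 0.33 × 13.2 = 4.356 pp.

4.356 pp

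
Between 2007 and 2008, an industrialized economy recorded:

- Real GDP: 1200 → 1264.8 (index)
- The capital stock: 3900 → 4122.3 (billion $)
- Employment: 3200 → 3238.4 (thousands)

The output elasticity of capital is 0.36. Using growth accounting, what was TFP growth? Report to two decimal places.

2.58%

Real GDP growth = (1264.8 − 1200) / 1200 = 5.4%.
The capital stock growth = (4122.3 − 3900) / 3900 = 5.7%.
Employment growth = (3238.4 − 3200) / 3200 = 1.2%.
Labor's share = 1 − 0.36 = 0.64.
The capital stock: 0.36 × 5.7 = 2.052 pp.
Employment: 0.64 × 1.2 = 0.768 pp.
TFP growth = 5.4 − 2.82 = 2.58%.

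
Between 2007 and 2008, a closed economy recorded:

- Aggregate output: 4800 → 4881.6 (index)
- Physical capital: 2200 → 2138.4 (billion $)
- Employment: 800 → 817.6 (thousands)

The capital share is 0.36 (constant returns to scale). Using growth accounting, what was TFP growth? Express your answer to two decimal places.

Aggregate output growth = (4881.6 − 4800) / 4800 = 1.7%.
Physical capital growth = (2138.4 − 2200) / 2200 = -2.8%.
Employment growth = (817.6 − 800) / 800 = 2.2%.
Labor's share = 1 − 0.36 = 0.64.
Physical capital: 0.36 × (-2.8) = -1.008 pp.
Employment: 0.64 × 2.2 = 1.408 pp.
TFP growth = 1.7 − 0.4 = 1.3%.

1.30%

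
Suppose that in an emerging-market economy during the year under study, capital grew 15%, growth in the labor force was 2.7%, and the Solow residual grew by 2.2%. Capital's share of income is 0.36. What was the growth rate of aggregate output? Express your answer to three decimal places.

Aggregate output grew 9.328%.

Labor's share = 1 − 0.36 = 0.64.
Capital: 0.36 × 15 = 5.4 pp.
The labor force: 0.64 × 2.7 = 1.728 pp.
Output growth = 2.2 + 7.128 = 9.328%.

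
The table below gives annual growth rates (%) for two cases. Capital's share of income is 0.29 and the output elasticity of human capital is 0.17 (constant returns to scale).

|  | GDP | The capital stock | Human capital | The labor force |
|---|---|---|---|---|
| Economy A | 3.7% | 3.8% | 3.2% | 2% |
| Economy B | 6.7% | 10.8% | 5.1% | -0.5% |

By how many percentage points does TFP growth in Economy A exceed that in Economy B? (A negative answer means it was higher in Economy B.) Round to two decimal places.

Labor's share = 1 − 0.29 − 0.17 = 0.54.
Economy A: TFP = 3.7 − 1.102 − 0.544 − 1.08 = 0.974%.
Economy B: TFP = 6.7 − 3.132 − 0.867 + 0.27 = 2.971%.
Difference = 0.974 − (2.971) = -1.997 pp.

-2.00 percentage points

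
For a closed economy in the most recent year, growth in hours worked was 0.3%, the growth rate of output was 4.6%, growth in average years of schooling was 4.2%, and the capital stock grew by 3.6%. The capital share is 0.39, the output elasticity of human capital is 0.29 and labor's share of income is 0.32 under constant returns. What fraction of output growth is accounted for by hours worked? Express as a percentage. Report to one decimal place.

Labor's share = 1 − 0.39 − 0.29 = 0.32.
Hours worked contributed 0.32 × 0.3 = 0.096 pp.
Share of growth = 0.096 / 4.6 × 100 = 2.087%.

2.1%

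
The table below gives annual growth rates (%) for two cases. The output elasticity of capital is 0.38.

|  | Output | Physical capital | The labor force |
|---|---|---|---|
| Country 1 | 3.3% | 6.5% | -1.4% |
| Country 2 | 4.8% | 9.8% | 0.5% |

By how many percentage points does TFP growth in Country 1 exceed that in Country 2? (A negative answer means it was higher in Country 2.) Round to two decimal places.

Labor's share = 1 − 0.38 = 0.62.
Country 1: TFP = 3.3 − 2.47 + 0.868 = 1.698%.
Country 2: TFP = 4.8 − 3.724 − 0.31 = 0.766%.
Difference = 1.698 − (0.766) = 0.932 pp.

0.93 percentage points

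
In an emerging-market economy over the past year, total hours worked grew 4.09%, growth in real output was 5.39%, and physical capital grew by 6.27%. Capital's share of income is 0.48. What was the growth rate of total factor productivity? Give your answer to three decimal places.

Labor's share = 1 − 0.48 = 0.52.
Physical capital: 0.48 × 6.27 = 3.0096 pp.
Total hours worked: 0.52 × 4.09 = 2.1268 pp.
TFP growth = 5.39 − 5.1364 = 0.2536%.

Total factor productivity growth was 0.254%.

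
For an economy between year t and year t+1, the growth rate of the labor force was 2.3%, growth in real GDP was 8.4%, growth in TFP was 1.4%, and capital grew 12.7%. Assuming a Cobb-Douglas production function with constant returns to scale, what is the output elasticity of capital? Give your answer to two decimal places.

The output elasticity of capital is 0.45.

gY = gA + α·gK + (1−α)·gL, so gY − gA − gL = α(gK − gL).
8.4 − 1.4 − 2.3 = α × (12.7 − 2.3).
4.7 = 10.4 α, so α = 0.4519.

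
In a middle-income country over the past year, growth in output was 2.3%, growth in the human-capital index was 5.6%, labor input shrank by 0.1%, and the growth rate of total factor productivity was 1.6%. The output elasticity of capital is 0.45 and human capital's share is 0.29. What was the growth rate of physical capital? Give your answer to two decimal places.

-2.00%

Labor's share = 1 − 0.45 − 0.29 = 0.26.
gY = gA + 0.29×5.6 + 0.26×(-0.1) + 0.45×g.
0.45×g = 2.3 − 1.6 − 1.598 = -0.898.
g = -0.898 / 0.45 = -1.9956%.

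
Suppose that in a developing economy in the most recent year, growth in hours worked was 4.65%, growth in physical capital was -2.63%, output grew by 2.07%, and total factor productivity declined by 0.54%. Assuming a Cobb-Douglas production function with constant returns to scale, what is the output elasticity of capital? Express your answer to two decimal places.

gY = gA + α·gK + (1−α)·gL, so gY − gA − gL = α(gK − gL).
2.07 + 0.54 − 4.65 = α × (-2.63 − 4.65).
-2.04 = -7.28 α, so α = 0.2802.

α = 0.28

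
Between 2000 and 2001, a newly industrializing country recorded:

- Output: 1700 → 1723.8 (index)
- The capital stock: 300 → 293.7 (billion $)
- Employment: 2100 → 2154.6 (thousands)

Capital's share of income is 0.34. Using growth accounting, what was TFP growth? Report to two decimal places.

Output growth = (1723.8 − 1700) / 1700 = 1.4%.
The capital stock growth = (293.7 − 300) / 300 = -2.1%.
Employment growth = (2154.6 − 2100) / 2100 = 2.6%.
Labor's share = 1 − 0.34 = 0.66.
The capital stock: 0.34 × (-2.1) = -0.714 pp.
Employment: 0.66 × 2.6 = 1.716 pp.
TFP growth = 1.4 − 1.002 = 0.398%.

0.40%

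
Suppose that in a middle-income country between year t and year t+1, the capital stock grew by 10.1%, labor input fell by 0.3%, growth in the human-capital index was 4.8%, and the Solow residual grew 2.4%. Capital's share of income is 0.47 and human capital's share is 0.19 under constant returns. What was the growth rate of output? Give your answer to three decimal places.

7.957%

Labor's share = 1 − 0.47 − 0.19 = 0.34.
The capital stock: 0.47 × 10.1 = 4.747 pp.
The human-capital index: 0.19 × 4.8 = 0.912 pp.
Labor input: 0.34 × (-0.3) = -0.102 pp.
Output growth = 2.4 + 5.557 = 7.957%.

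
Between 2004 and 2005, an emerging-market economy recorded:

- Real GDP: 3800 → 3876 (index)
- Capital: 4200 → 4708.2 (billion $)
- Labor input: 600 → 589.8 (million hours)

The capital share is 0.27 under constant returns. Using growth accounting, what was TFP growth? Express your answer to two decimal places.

Real GDP growth = (3876 − 3800) / 3800 = 2%.
Capital growth = (4708.2 − 4200) / 4200 = 12.1%.
Labor input growth = (589.8 − 600) / 600 = -1.7%.
Labor's share = 1 − 0.27 = 0.73.
Capital: 0.27 × 12.1 = 3.267 pp.
Labor input: 0.73 × (-1.7) = -1.241 pp.
TFP growth = 2 − 2.026 = -0.026%.

-0.03%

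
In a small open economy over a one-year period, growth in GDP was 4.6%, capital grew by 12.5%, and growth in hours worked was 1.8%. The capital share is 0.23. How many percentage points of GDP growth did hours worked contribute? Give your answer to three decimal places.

Labor's share = 1 − 0.23 = 0.77.
Contribution = share × growth = 0.77 × 1.8 = 1.386 pp.

1.386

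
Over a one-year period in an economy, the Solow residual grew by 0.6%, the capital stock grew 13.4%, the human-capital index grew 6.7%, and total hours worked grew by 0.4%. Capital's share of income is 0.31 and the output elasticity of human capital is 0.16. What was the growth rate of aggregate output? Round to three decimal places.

Labor's share = 1 − 0.31 − 0.16 = 0.53.
The capital stock: 0.31 × 13.4 = 4.154 pp.
The human-capital index: 0.16 × 6.7 = 1.072 pp.
Total hours worked: 0.53 × 0.4 = 0.212 pp.
Output growth = 0.6 + 5.438 = 6.038%.

6.038%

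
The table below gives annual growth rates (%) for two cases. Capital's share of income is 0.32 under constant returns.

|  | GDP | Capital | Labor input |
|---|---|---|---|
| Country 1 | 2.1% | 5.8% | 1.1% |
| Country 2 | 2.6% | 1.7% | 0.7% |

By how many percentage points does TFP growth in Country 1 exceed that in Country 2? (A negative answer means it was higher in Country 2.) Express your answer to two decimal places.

Labor's share = 1 − 0.32 = 0.68.
Country 1: TFP = 2.1 − 1.856 − 0.748 = -0.504%.
Country 2: TFP = 2.6 − 0.544 − 0.476 = 1.58%.
Difference = -0.504 − (1.58) = -2.084 pp.

-2.08 percentage points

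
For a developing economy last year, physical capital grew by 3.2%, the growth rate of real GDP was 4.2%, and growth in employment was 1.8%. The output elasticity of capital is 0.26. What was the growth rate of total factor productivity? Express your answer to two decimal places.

Labor's share = 1 − 0.26 = 0.74.
Physical capital: 0.26 × 3.2 = 0.832 pp.
Employment: 0.74 × 1.8 = 1.332 pp.
TFP growth = 4.2 − 2.164 = 2.036%.

2.04%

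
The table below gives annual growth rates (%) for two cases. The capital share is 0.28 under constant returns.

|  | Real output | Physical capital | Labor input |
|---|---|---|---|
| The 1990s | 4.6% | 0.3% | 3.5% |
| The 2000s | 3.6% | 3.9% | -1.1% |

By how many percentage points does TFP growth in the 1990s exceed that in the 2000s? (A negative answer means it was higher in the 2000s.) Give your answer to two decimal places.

-1.30 percentage points

Labor's share = 1 − 0.28 = 0.72.
The 1990s: TFP = 4.6 − 0.084 − 2.52 = 1.996%.
The 2000s: TFP = 3.6 − 1.092 + 0.792 = 3.3%.
Difference = 1.996 − (3.3) = -1.304 pp.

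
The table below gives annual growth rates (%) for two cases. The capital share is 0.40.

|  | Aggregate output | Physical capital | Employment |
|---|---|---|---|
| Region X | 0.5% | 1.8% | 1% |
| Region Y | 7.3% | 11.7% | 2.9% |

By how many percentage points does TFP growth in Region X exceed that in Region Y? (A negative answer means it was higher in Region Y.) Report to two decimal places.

Labor's share = 1 − 0.4 = 0.6.
Region X: TFP = 0.5 − 0.72 − 0.6 = -0.82%.
Region Y: TFP = 7.3 − 4.68 − 1.74 = 0.88%.
Difference = -0.82 − (0.88) = -1.7 pp.

-1.70 percentage points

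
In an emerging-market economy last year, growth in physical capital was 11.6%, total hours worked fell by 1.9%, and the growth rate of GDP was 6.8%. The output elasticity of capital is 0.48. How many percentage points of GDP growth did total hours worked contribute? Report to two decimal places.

Labor's share = 1 − 0.48 = 0.52.
Contribution = share × growth = 0.52 × (-1.9) = -0.988 pp.

-0.99 percentage points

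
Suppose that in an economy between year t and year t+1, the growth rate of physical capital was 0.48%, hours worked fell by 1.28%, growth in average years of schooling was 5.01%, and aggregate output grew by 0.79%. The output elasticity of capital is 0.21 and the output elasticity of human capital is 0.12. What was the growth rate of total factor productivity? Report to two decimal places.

Labor's share = 1 − 0.21 − 0.12 = 0.67.
Physical capital: 0.21 × 0.48 = 0.1008 pp.
Average years of schooling: 0.12 × 5.01 = 0.6012 pp.
Hours worked: 0.67 × (-1.28) = -0.8576 pp.
TFP growth = 0.79 + 0.1556 = 0.9456%.

Total factor productivity growth was 0.95%.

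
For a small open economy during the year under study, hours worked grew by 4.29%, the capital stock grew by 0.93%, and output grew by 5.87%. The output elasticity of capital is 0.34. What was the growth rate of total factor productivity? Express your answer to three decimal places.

Labor's share = 1 − 0.34 = 0.66.
The capital stock: 0.34 × 0.93 = 0.3162 pp.
Hours worked: 0.66 × 4.29 = 2.8314 pp.
TFP growth = 5.87 − 3.1476 = 2.7224%.

Total factor productivity growth was 2.722%.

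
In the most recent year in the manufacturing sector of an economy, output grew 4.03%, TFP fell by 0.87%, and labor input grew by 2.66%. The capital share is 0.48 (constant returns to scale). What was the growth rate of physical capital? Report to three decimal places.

Labor's share = 1 − 0.48 = 0.52.
gY = gA + 0.52×2.66 + 0.48×g.
0.48×g = 4.03 + 0.87 − 1.3832 = 3.5168.
g = 3.5168 / 0.48 = 7.32667%.

Physical capital growth was 7.327%.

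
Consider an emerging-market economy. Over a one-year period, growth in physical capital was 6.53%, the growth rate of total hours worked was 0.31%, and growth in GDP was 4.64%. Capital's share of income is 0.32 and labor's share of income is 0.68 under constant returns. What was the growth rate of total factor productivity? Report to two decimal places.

Total factor productivity growth was 2.34%.

Labor's share = 1 − 0.32 = 0.68.
Physical capital: 0.32 × 6.53 = 2.0896 pp.
Total hours worked: 0.68 × 0.31 = 0.2108 pp.
TFP growth = 4.64 − 2.3004 = 2.3396%.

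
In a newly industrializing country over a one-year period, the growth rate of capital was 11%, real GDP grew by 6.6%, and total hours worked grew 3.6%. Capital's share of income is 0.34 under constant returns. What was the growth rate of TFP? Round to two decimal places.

0.48%

Labor's share = 1 − 0.34 = 0.66.
Capital: 0.34 × 11 = 3.74 pp.
Total hours worked: 0.66 × 3.6 = 2.376 pp.
TFP growth = 6.6 − 6.116 = 0.484%.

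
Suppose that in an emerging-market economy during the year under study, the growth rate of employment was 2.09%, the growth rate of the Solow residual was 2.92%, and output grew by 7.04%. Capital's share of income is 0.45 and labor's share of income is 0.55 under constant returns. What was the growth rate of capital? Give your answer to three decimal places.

Labor's share = 1 − 0.45 = 0.55.
gY = gA + 0.55×2.09 + 0.45×g.
0.45×g = 7.04 − 2.92 − 1.1495 = 2.9705.
g = 2.9705 / 0.45 = 6.60111%.

Capital grew 6.601%.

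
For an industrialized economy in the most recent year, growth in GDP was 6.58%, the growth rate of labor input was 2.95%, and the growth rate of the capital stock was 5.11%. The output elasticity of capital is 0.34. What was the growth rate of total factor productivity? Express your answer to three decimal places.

Total factor productivity grew 2.896%.

Labor's share = 1 − 0.34 = 0.66.
The capital stock: 0.34 × 5.11 = 1.7374 pp.
Labor input: 0.66 × 2.95 = 1.947 pp.
TFP growth = 6.58 − 3.6844 = 2.8956%.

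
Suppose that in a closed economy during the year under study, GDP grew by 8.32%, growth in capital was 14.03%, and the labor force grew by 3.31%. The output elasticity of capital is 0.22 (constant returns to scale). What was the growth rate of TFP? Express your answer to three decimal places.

Labor's share = 1 − 0.22 = 0.78.
Capital: 0.22 × 14.03 = 3.0866 pp.
The labor force: 0.78 × 3.31 = 2.5818 pp.
TFP growth = 8.32 − 5.6684 = 2.6516%.

TFP growth was 2.652%.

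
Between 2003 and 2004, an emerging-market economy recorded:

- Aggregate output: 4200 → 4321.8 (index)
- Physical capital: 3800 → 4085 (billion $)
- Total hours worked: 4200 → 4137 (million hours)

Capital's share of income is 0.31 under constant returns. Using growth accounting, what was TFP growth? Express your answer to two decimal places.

Aggregate output growth = (4321.8 − 4200) / 4200 = 2.9%.
Physical capital growth = (4085 − 3800) / 3800 = 7.5%.
Total hours worked growth = (4137 − 4200) / 4200 = -1.5%.
Labor's share = 1 − 0.31 = 0.69.
Physical capital: 0.31 × 7.5 = 2.325 pp.
Total hours worked: 0.69 × (-1.5) = -1.035 pp.
TFP growth = 2.9 − 1.29 = 1.61%.

TFP growth was 1.61%.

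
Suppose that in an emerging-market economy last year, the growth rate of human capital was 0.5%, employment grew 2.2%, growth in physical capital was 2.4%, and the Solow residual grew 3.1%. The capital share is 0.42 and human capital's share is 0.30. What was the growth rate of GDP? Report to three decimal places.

4.874%

Labor's share = 1 − 0.42 − 0.3 = 0.28.
Physical capital: 0.42 × 2.4 = 1.008 pp.
Human capital: 0.3 × 0.5 = 0.15 pp.
Employment: 0.28 × 2.2 = 0.616 pp.
Output growth = 3.1 + 1.774 = 4.874%.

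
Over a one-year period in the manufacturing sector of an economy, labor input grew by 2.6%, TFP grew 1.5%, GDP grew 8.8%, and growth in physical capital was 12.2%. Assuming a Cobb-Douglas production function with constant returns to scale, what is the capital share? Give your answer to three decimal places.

gY = gA + α·gK + (1−α)·gL, so gY − gA − gL = α(gK − gL).
8.8 − 1.5 − 2.6 = α × (12.2 − 2.6).
4.7 = 9.6 α, so α = 0.48958.

α = 0.490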